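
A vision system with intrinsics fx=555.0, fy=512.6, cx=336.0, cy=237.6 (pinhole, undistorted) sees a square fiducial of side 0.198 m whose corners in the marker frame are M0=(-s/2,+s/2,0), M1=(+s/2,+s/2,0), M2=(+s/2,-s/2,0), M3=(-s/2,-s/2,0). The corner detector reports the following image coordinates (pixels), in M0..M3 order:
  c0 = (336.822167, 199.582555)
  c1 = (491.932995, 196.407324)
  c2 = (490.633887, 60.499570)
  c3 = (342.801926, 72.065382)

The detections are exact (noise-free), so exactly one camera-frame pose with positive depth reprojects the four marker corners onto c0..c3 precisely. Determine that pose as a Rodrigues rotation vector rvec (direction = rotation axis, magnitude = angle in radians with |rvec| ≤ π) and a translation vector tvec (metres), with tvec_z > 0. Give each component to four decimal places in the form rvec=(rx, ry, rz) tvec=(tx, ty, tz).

Intrinsics K: fx=555.0, fy=512.6, cx=336.0, cy=237.6
Marker side s = 0.198 m; corners in marker frame (Z=0):
  M0 = (-0.0990, +0.0990, 0)
  M1 = (+0.0990, +0.0990, 0)
  M2 = (+0.0990, -0.0990, 0)
  M3 = (-0.0990, -0.0990, 0)
Detected image corners:
  c0 = (336.822167, 199.582555) px
  c1 = (491.932995, 196.407324) px
  c2 = (490.633887, 60.499570) px
  c3 = (342.801926, 72.065382) px
Planar DLT: solve 8×8 A·h = b for H (H[2,2]=1):
  H  [+625.09497 -115.43831 +413.06013]
  H  [-82.09159 +631.75536 +130.64500]
  H  [-0.33561 -0.24788 +1.00000]
B = K⁻¹H; ‖b₁‖=1.371189, ‖b₂‖=1.371189; λ = 2/(‖b₁‖+‖b₂‖) = 0.729294, sign → tz>0 ⇒ λ=+0.729294
r₁ = λ·B[:,0] = (+0.96958,-0.00335,-0.24476); r₂ = λ·B[:,1] = (-0.04225,+0.98262,-0.18078)
r₃ = r₁×r₂ = (+0.24111,+0.18562,+0.95258); SVD([r₁ r₂ r₃]) → R = UVᵀ:
  R  [+0.96958 -0.04225 +0.24111]
  R  [-0.00335 +0.98262 +0.18562]
  R  [-0.24476 -0.18078 +0.95258]
t = (+0.10126, -0.15217, +0.72929) m
tr R = 2.904777; θ = arccos((tr R − 1)/2) = 0.309821 rad = 17.751°
axis k = ((R−Rᵀ)₃₂, (R−Rᵀ)₁₃, (R−Rᵀ)₂₁) / (2 sinθ) = (-0.600879, +0.796790, +0.063794)
rvec = θ·k = (-0.186165, +0.246862, +0.019765)

rvec=(-0.1862, 0.2469, 0.0198) tvec=(0.1013, -0.1522, 0.7293)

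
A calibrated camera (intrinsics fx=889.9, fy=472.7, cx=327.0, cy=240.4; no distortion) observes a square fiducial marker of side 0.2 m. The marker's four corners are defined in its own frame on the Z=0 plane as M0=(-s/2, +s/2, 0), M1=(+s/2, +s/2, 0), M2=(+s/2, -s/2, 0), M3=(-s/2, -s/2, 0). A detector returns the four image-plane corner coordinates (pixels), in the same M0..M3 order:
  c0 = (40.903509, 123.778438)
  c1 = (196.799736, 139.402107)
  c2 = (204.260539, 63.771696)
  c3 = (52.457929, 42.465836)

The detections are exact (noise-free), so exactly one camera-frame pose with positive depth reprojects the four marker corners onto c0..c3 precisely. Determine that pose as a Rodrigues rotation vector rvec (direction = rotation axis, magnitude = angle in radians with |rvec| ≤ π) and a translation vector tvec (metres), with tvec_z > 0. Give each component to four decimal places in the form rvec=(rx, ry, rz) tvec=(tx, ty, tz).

rvec=(-0.1158, -0.4670, 0.0611) tvec=(-0.2587, -0.3600, 1.1490)

Intrinsics K: fx=889.9, fy=472.7, cx=327.0, cy=240.4
Marker side s = 0.2 m; corners in marker frame (Z=0):
  M0 = (-0.1000, +0.1000, 0)
  M1 = (+0.1000, +0.1000, 0)
  M2 = (+0.1000, -0.1000, 0)
  M3 = (-0.1000, -0.1000, 0)
Detected image corners:
  c0 = (40.903509, 123.778438) px
  c1 = (196.799736, 139.402107) px
  c2 = (204.260539, 63.771696) px
  c3 = (52.457929, 42.465836) px
Planar DLT: solve 8×8 A·h = b for H (H[2,2]=1):
  H  [+817.05992 -60.62405 +126.63982]
  H  [+128.28659 +381.73279 +92.28450]
  H  [+0.38772 -0.10908 +1.00000]
B = K⁻¹H; ‖b₁‖=0.870350, ‖b₂‖=0.870350; λ = 2/(‖b₁‖+‖b₂‖) = 1.148963, sign → tz>0 ⇒ λ=+1.148963
r₁ = λ·B[:,0] = (+0.89122,+0.08526,+0.44548); r₂ = λ·B[:,1] = (-0.03222,+0.99159,-0.12533)
r₃ = r₁×r₂ = (-0.45242,+0.09734,+0.88648); SVD([r₁ r₂ r₃]) → R = UVᵀ:
  R  [+0.89122 -0.03222 -0.45242]
  R  [+0.08526 +0.99159 +0.09734]
  R  [+0.44548 -0.12533 +0.88648]
t = (-0.25869, -0.36002, +1.14896) m
tr R = 2.769294; θ = arccos((tr R − 1)/2) = 0.485060 rad = 27.792°
axis k = ((R−Rᵀ)₃₂, (R−Rᵀ)₁₃, (R−Rᵀ)₂₁) / (2 sinθ) = (-0.238782, -0.962866, +0.125984)
rvec = θ·k = (-0.115824, -0.467048, +0.061110)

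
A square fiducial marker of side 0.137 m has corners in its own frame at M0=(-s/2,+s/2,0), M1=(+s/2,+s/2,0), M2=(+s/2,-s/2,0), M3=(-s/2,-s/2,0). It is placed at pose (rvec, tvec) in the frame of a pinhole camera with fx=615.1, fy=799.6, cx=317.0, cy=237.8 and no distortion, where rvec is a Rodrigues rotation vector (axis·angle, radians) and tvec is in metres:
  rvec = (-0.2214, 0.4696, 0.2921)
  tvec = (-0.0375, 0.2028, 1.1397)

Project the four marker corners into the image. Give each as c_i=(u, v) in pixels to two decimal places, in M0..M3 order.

c0=(254.49, 410.76) c1=(316.17, 443.41) c2=(340.75, 348.15) c3=(278.73, 321.27)

Intrinsics K: fx=615.1, fy=799.6, cx=317.0, cy=237.8
Marker side s = 0.137 m; corners in marker frame (Z=0):
  M0 = (-0.0685, +0.0685, 0)
  M1 = (+0.0685, +0.0685, 0)
  M2 = (+0.0685, -0.0685, 0)
  M3 = (-0.0685, -0.0685, 0)
rvec = (-0.2214, 0.4696, 0.2921), |rvec| = θ = 0.59571 rad = 34.131°
Rodrigues: sinθ=0.56109, 1−cosθ=0.17225; R = I + sinθ·[k]× + (1−cosθ)·[k]×²:
    [+0.85155 -0.32559 +0.41092]
    [+0.22466 +0.93479 +0.27512]
    [-0.47371 -0.14196 +0.86917]
t = (-0.0375, 0.2028, 1.1397) m
M0: Pc = R·M0+t = (-0.11813, +0.25144, +1.16242); u = 615.1·(-0.11813)/1.16242 + 317.0 = 254.4891, v = 799.6·(+0.25144)/1.16242 + 237.8 = 410.7613
M1: Pc = R·M1+t = (-0.00147, +0.28222, +1.09753); u = 615.1·(-0.00147)/1.09753 + 317.0 = 316.1749, v = 799.6·(+0.28222)/1.09753 + 237.8 = 443.4124
M2: Pc = R·M2+t = (+0.04313, +0.15416, +1.11698); u = 615.1·(+0.04313)/1.11698 + 317.0 = 340.7532, v = 799.6·(+0.15416)/1.11698 + 237.8 = 348.1545
M3: Pc = R·M3+t = (-0.07353, +0.12338, +1.18187); u = 615.1·(-0.07353)/1.18187 + 317.0 = 278.7328, v = 799.6·(+0.12338)/1.18187 + 237.8 = 321.2713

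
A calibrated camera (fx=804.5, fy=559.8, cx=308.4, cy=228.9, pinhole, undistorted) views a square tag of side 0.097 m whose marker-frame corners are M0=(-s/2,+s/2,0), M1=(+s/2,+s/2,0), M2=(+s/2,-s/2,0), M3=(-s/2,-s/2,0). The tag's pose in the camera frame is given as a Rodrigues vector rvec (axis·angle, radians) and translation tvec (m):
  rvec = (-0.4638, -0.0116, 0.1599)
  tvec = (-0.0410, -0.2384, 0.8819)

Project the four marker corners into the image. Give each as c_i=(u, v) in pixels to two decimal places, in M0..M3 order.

c0=(218.55, 96.86) c1=(308.00, 106.36) c2=(321.07, 59.16) c3=(235.87, 50.24)

Intrinsics K: fx=804.5, fy=559.8, cx=308.4, cy=228.9
Marker side s = 0.097 m; corners in marker frame (Z=0):
  M0 = (-0.0485, +0.0485, 0)
  M1 = (+0.0485, +0.0485, 0)
  M2 = (+0.0485, -0.0485, 0)
  M3 = (-0.0485, -0.0485, 0)
rvec = (-0.4638, -0.0116, 0.1599), |rvec| = θ = 0.49073 rad = 28.117°
Rodrigues: sinθ=0.47127, 1−cosθ=0.11801; R = I + sinθ·[k]× + (1−cosθ)·[k]×²:
    [+0.98740 -0.15092 -0.04748]
    [+0.15620 +0.88206 +0.44450]
    [-0.02520 -0.44632 +0.89452]
t = (-0.0410, -0.2384, 0.8819) m
M0: Pc = R·M0+t = (-0.09621, -0.20320, +0.86148); u = 804.5·(-0.09621)/0.86148 + 308.4 = 218.5542, v = 559.8·(-0.20320)/0.86148 + 228.9 = 96.8604
M1: Pc = R·M1+t = (-0.00043, -0.18804, +0.85903); u = 804.5·(-0.00043)/0.85903 + 308.4 = 307.9967, v = 559.8·(-0.18804)/0.85903 + 228.9 = 106.3579
M2: Pc = R·M2+t = (+0.01421, -0.27360, +0.90232); u = 804.5·(+0.01421)/0.90232 + 308.4 = 321.0684, v = 559.8·(-0.27360)/0.90232 + 228.9 = 59.1565
M3: Pc = R·M3+t = (-0.08157, -0.28876, +0.90477); u = 804.5·(-0.08157)/0.90477 + 308.4 = 235.8703, v = 559.8·(-0.28876)/0.90477 + 228.9 = 50.2409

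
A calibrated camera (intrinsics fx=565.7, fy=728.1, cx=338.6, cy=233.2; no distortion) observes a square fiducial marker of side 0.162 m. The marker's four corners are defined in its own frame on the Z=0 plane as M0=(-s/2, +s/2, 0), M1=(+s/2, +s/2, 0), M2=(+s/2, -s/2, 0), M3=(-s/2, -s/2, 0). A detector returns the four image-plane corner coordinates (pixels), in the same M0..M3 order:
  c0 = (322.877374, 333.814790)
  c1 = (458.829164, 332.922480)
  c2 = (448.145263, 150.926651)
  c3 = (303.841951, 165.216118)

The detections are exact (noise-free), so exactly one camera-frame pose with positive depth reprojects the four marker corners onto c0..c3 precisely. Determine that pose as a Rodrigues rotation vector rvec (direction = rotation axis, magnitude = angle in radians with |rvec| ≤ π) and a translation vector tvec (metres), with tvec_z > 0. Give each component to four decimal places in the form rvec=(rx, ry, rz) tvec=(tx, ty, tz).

rvec=(0.2872, 0.2864, -0.0881) tvec=(0.0481, 0.0137, 0.6408)

Intrinsics K: fx=565.7, fy=728.1, cx=338.6, cy=233.2
Marker side s = 0.162 m; corners in marker frame (Z=0):
  M0 = (-0.0810, +0.0810, 0)
  M1 = (+0.0810, +0.0810, 0)
  M2 = (+0.0810, -0.0810, 0)
  M3 = (-0.0810, -0.0810, 0)
Detected image corners:
  c0 = (322.877374, 333.814790) px
  c1 = (458.829164, 332.922480) px
  c2 = (448.145263, 150.926651) px
  c3 = (303.841951, 165.216118) px
Planar DLT: solve 8×8 A·h = b for H (H[2,2]=1):
  H  [+690.13911 +252.18349 +381.09871]
  H  [-156.95867 +1182.78522 +248.81302]
  H  [-0.45375 +0.41601 +1.00000]
B = K⁻¹H; ‖b₁‖=1.560636, ‖b₂‖=1.560636; λ = 2/(‖b₁‖+‖b₂‖) = 0.640765, sign → tz>0 ⇒ λ=+0.640765
r₁ = λ·B[:,0] = (+0.95574,-0.04501,-0.29074); r₂ = λ·B[:,1] = (+0.12609,+0.95553,+0.26657)
r₃ = r₁×r₂ = (+0.26582,-0.29143,+0.91892); SVD([r₁ r₂ r₃]) → R = UVᵀ:
  R  [+0.95574 +0.12609 +0.26582]
  R  [-0.04501 +0.95553 -0.29143]
  R  [-0.29074 +0.26657 +0.91892]
t = (+0.04814, +0.01374, +0.64076) m
tr R = 2.830191; θ = arccos((tr R − 1)/2) = 0.415051 rad = 23.781°
axis k = ((R−Rᵀ)₃₂, (R−Rᵀ)₁₃, (R−Rᵀ)₂₁) / (2 sinθ) = (+0.691898, +0.690119, -0.212161)
rvec = θ·k = (+0.287173, +0.286435, -0.088058)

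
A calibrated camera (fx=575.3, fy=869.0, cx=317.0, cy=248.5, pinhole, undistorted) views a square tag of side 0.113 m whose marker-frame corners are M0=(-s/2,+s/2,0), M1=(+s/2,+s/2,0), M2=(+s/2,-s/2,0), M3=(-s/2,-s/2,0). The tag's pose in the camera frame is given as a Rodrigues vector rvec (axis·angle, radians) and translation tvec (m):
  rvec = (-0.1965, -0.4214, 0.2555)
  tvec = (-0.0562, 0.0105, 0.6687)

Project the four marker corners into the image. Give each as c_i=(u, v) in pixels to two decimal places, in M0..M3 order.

Intrinsics K: fx=575.3, fy=869.0, cx=317.0, cy=248.5
Marker side s = 0.113 m; corners in marker frame (Z=0):
  M0 = (-0.0565, +0.0565, 0)
  M1 = (+0.0565, +0.0565, 0)
  M2 = (+0.0565, -0.0565, 0)
  M3 = (-0.0565, -0.0565, 0)
rvec = (-0.1965, -0.4214, 0.2555), |rvec| = θ = 0.53054 rad = 30.398°
Rodrigues: sinθ=0.50600, 1−cosθ=0.13746; R = I + sinθ·[k]× + (1−cosθ)·[k]×²:
    [+0.88139 -0.20324 -0.42643]
    [+0.28412 +0.94926 +0.13483]
    [+0.37739 -0.23999 +0.89442]
t = (-0.0562, 0.0105, 0.6687) m
M0: Pc = R·M0+t = (-0.11748, +0.04808, +0.63382); u = 575.3·(-0.11748)/0.63382 + 317.0 = 210.3648, v = 869.0·(+0.04808)/0.63382 + 248.5 = 314.4208
M1: Pc = R·M1+t = (-0.01788, +0.08019, +0.67646); u = 575.3·(-0.01788)/0.67646 + 317.0 = 301.7901, v = 869.0·(+0.08019)/0.67646 + 248.5 = 351.5090
M2: Pc = R·M2+t = (+0.00508, -0.02708, +0.70358); u = 575.3·(+0.00508)/0.70358 + 317.0 = 321.1553, v = 869.0·(-0.02708)/0.70358 + 248.5 = 215.0529
M3: Pc = R·M3+t = (-0.09452, -0.05919, +0.66094); u = 575.3·(-0.09452)/0.66094 + 317.0 = 234.7308, v = 869.0·(-0.05919)/0.66094 + 248.5 = 170.6821

c0=(210.36, 314.42) c1=(301.79, 351.51) c2=(321.16, 215.05) c3=(234.73, 170.68)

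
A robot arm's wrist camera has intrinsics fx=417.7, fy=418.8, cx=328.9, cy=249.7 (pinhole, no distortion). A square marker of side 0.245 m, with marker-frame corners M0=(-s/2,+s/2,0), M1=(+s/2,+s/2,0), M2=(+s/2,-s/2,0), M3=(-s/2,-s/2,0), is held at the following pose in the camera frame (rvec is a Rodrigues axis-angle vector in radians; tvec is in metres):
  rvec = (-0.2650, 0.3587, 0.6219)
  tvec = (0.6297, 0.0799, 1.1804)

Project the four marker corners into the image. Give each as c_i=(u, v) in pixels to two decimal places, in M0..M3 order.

Intrinsics K: fx=417.7, fy=418.8, cx=328.9, cy=249.7
Marker side s = 0.245 m; corners in marker frame (Z=0):
  M0 = (-0.1225, +0.1225, 0)
  M1 = (+0.1225, +0.1225, 0)
  M2 = (+0.1225, -0.1225, 0)
  M3 = (-0.1225, -0.1225, 0)
rvec = (-0.2650, 0.3587, 0.6219), |rvec| = θ = 0.76528 rad = 43.847°
Rodrigues: sinθ=0.69274, 1−cosθ=0.27881; R = I + sinθ·[k]× + (1−cosθ)·[k]×²:
    [+0.75462 -0.60820 +0.24624]
    [+0.51770 +0.78244 +0.34608]
    [-0.40316 -0.13368 +0.90531]
t = (0.6297, 0.0799, 1.1804) m
M0: Pc = R·M0+t = (+0.46275, +0.11233, +1.21341); u = 417.7·(+0.46275)/1.21341 + 328.9 = 488.1967, v = 418.8·(+0.11233)/1.21341 + 249.7 = 288.4704
M1: Pc = R·M1+t = (+0.64764, +0.23917, +1.11464); u = 417.7·(+0.64764)/1.11464 + 328.9 = 571.5957, v = 418.8·(+0.23917)/1.11464 + 249.7 = 339.5617
M2: Pc = R·M2+t = (+0.79665, +0.04747, +1.14739); u = 417.7·(+0.79665)/1.14739 + 328.9 = 618.9141, v = 418.8·(+0.04747)/1.14739 + 249.7 = 267.0261
M3: Pc = R·M3+t = (+0.61176, -0.07937, +1.24616); u = 417.7·(+0.61176)/1.24616 + 328.9 = 533.9565, v = 418.8·(-0.07937)/1.24616 + 249.7 = 223.0269

c0=(488.20, 288.47) c1=(571.60, 339.56) c2=(618.91, 267.03) c3=(533.96, 223.03)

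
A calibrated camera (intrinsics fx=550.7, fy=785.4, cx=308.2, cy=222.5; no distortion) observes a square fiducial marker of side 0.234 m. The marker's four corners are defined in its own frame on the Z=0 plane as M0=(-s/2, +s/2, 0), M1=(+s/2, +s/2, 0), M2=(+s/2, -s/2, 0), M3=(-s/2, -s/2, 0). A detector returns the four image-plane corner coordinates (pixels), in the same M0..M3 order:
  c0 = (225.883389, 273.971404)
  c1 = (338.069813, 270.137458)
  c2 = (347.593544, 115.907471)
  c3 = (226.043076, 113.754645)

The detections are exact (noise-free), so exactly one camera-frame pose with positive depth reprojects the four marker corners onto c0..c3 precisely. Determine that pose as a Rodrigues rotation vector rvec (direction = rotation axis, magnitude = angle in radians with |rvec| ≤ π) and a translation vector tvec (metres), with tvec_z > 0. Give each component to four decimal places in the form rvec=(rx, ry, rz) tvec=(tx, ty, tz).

Intrinsics K: fx=550.7, fy=785.4, cx=308.2, cy=222.5
Marker side s = 0.234 m; corners in marker frame (Z=0):
  M0 = (-0.1170, +0.1170, 0)
  M1 = (+0.1170, +0.1170, 0)
  M2 = (+0.1170, -0.1170, 0)
  M3 = (-0.1170, -0.1170, 0)
Detected image corners:
  c0 = (225.883389, 273.971404) px
  c1 = (338.069813, 270.137458) px
  c2 = (347.593544, 115.907471) px
  c3 = (226.043076, 113.754645) px
Planar DLT: solve 8×8 A·h = b for H (H[2,2]=1):
  H  [+545.43040 +78.24431 +285.42384]
  H  [+27.72471 +739.20480 +196.64674]
  H  [+0.16459 +0.34923 +1.00000]
B = K⁻¹H; ‖b₁‖=0.913340, ‖b₂‖=0.913340; λ = 2/(‖b₁‖+‖b₂‖) = 1.094882, sign → tz>0 ⇒ λ=+1.094882
r₁ = λ·B[:,0] = (+0.98355,-0.01240,+0.18021); r₂ = λ·B[:,1] = (-0.05843,+0.92216,+0.38237)
r₃ = r₁×r₂ = (-0.17093,-0.38661,+0.90627); SVD([r₁ r₂ r₃]) → R = UVᵀ:
  R  [+0.98355 -0.05843 -0.17093]
  R  [-0.01240 +0.92216 -0.38661]
  R  [+0.18021 +0.38237 +0.90627]
t = (-0.04528, -0.03604, +1.09488) m
tr R = 2.811977; θ = arccos((tr R − 1)/2) = 0.437087 rad = 25.043°
axis k = ((R−Rᵀ)₃₂, (R−Rᵀ)₁₃, (R−Rᵀ)₂₁) / (2 sinθ) = (+0.908305, -0.414760, +0.054366)
rvec = θ·k = (+0.397009, -0.181286, +0.023763)

rvec=(0.3970, -0.1813, 0.0238) tvec=(-0.0453, -0.0360, 1.0949)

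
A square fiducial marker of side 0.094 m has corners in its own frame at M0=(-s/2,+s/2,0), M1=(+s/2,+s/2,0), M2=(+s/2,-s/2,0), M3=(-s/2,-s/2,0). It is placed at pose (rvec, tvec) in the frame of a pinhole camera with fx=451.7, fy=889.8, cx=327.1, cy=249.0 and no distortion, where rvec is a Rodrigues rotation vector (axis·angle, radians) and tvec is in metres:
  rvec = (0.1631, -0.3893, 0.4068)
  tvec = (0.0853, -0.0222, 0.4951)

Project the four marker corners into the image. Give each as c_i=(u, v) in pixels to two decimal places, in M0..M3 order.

Intrinsics K: fx=451.7, fy=889.8, cx=327.1, cy=249.0
Marker side s = 0.094 m; corners in marker frame (Z=0):
  M0 = (-0.0470, +0.0470, 0)
  M1 = (+0.0470, +0.0470, 0)
  M2 = (+0.0470, -0.0470, 0)
  M3 = (-0.0470, -0.0470, 0)
rvec = (0.1631, -0.3893, 0.4068), |rvec| = θ = 0.58621 rad = 33.587°
Rodrigues: sinθ=0.55321, 1−cosθ=0.16696; R = I + sinθ·[k]× + (1−cosθ)·[k]×²:
    [+0.84597 -0.41475 -0.33515]
    [+0.35305 +0.90668 -0.23086]
    [+0.39962 +0.07698 +0.91344]
t = (0.0853, -0.0222, 0.4951) m
M0: Pc = R·M0+t = (+0.02605, +0.00382, +0.47994); u = 451.7·(+0.02605)/0.47994 + 327.1 = 351.6141, v = 889.8·(+0.00382)/0.47994 + 249.0 = 256.0830
M1: Pc = R·M1+t = (+0.10557, +0.03701, +0.51750); u = 451.7·(+0.10557)/0.51750 + 327.1 = 419.2445, v = 889.8·(+0.03701)/0.51750 + 249.0 = 312.6307
M2: Pc = R·M2+t = (+0.14455, -0.04822, +0.51026); u = 451.7·(+0.14455)/0.51026 + 327.1 = 455.0628, v = 889.8·(-0.04822)/0.51026 + 249.0 = 164.9131
M3: Pc = R·M3+t = (+0.06503, -0.08141, +0.47270); u = 451.7·(+0.06503)/0.47270 + 327.1 = 389.2435, v = 889.8·(-0.08141)/0.47270 + 249.0 = 95.7612

c0=(351.61, 256.08) c1=(419.24, 312.63) c2=(455.06, 164.91) c3=(389.24, 95.76)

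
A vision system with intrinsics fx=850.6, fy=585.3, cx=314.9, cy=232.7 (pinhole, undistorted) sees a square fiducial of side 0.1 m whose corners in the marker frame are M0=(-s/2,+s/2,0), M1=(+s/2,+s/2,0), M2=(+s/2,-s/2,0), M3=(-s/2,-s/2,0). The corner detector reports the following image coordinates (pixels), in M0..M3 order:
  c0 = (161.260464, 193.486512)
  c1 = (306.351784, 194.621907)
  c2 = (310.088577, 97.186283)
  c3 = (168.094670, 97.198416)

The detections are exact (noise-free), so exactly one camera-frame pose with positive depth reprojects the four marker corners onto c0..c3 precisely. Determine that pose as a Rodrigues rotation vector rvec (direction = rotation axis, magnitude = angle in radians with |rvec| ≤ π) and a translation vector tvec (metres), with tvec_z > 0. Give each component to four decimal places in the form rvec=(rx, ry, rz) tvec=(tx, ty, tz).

rvec=(-0.1305, 0.0678, 0.0203) tvec=(-0.0544, -0.0879, 0.5874)

Intrinsics K: fx=850.6, fy=585.3, cx=314.9, cy=232.7
Marker side s = 0.1 m; corners in marker frame (Z=0):
  M0 = (-0.0500, +0.0500, 0)
  M1 = (+0.0500, +0.0500, 0)
  M2 = (+0.0500, -0.0500, 0)
  M3 = (-0.0500, -0.0500, 0)
Detected image corners:
  c0 = (161.260464, 193.486512) px
  c1 = (306.351784, 194.621907) px
  c2 = (310.088577, 97.186283) px
  c3 = (168.094670, 97.198416) px
Planar DLT: solve 8×8 A·h = b for H (H[2,2]=1):
  H  [+1407.54522 -104.98786 +236.05740]
  H  [-11.51306 +936.53347 +145.08865]
  H  [-0.11719 -0.22010 +1.00000]
B = K⁻¹H; ‖b₁‖=1.702406, ‖b₂‖=1.702406; λ = 2/(‖b₁‖+‖b₂‖) = 0.587404, sign → tz>0 ⇒ λ=+0.587404
r₁ = λ·B[:,0] = (+0.99750,+0.01581,-0.06884); r₂ = λ·B[:,1] = (-0.02464,+0.99130,-0.12929)
r₃ = r₁×r₂ = (+0.06620,+0.13066,+0.98921); SVD([r₁ r₂ r₃]) → R = UVᵀ:
  R  [+0.99750 -0.02464 +0.06620]
  R  [+0.01581 +0.99130 +0.13066]
  R  [-0.06884 -0.12929 +0.98921]
t = (-0.05445, -0.08793, +0.58740) m
tr R = 2.978018; θ = arccos((tr R − 1)/2) = 0.148399 rad = 8.503°
axis k = ((R−Rᵀ)₃₂, (R−Rᵀ)₁₃, (R−Rᵀ)₂₁) / (2 sinθ) = (-0.879062, +0.456656, +0.136802)
rvec = θ·k = (-0.130452, +0.067767, +0.020301)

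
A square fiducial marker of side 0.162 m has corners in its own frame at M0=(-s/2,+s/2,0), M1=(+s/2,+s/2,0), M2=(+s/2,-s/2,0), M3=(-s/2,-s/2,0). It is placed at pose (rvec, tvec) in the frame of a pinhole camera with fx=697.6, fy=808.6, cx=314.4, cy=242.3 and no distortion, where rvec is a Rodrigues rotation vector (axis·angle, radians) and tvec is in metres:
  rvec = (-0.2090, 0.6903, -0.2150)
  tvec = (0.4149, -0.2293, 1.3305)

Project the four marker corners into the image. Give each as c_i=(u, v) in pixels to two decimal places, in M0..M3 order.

Intrinsics K: fx=697.6, fy=808.6, cx=314.4, cy=242.3
Marker side s = 0.162 m; corners in marker frame (Z=0):
  M0 = (-0.0810, +0.0810, 0)
  M1 = (+0.0810, +0.0810, 0)
  M2 = (+0.0810, -0.0810, 0)
  M3 = (-0.0810, -0.0810, 0)
rvec = (-0.2090, 0.6903, -0.2150), |rvec| = θ = 0.75261 rad = 43.121°
Rodrigues: sinθ=0.68355, 1−cosθ=0.27009; R = I + sinθ·[k]× + (1−cosθ)·[k]×²:
    [+0.75074 +0.12648 +0.64838]
    [-0.26407 +0.95713 +0.11905]
    [-0.60553 -0.26059 +0.75195]
t = (0.4149, -0.2293, 1.3305) m
M0: Pc = R·M0+t = (+0.36433, -0.13038, +1.35844); u = 697.6·(+0.36433)/1.35844 + 314.4 = 501.4970, v = 808.6·(-0.13038)/1.35844 + 242.3 = 164.6905
M1: Pc = R·M1+t = (+0.48595, -0.17316, +1.26034); u = 697.6·(+0.48595)/1.26034 + 314.4 = 583.3754, v = 808.6·(-0.17316)/1.26034 + 242.3 = 131.2044
M2: Pc = R·M2+t = (+0.46547, -0.32822, +1.30256); u = 697.6·(+0.46547)/1.30256 + 314.4 = 563.6849, v = 808.6·(-0.32822)/1.30256 + 242.3 = 38.5504
M3: Pc = R·M3+t = (+0.34385, -0.28544, +1.40066); u = 697.6·(+0.34385)/1.40066 + 314.4 = 485.6533, v = 808.6·(-0.28544)/1.40066 + 242.3 = 77.5162

c0=(501.50, 164.69) c1=(583.38, 131.20) c2=(563.68, 38.55) c3=(485.65, 77.52)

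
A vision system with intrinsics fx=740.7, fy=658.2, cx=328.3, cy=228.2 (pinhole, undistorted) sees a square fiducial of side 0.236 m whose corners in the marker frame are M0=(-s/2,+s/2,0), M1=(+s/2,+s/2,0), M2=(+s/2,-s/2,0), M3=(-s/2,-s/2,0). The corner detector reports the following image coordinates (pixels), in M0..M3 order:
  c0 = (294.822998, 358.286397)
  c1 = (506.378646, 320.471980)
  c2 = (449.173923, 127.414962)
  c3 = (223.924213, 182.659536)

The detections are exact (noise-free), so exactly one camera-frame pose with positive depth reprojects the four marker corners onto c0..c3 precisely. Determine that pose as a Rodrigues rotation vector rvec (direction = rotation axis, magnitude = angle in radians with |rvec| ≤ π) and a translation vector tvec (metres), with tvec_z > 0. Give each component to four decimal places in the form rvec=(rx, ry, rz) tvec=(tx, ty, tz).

rvec=(0.3116, 0.2029, -0.2752) tvec=(0.0389, 0.0276, 0.7658)

Intrinsics K: fx=740.7, fy=658.2, cx=328.3, cy=228.2
Marker side s = 0.236 m; corners in marker frame (Z=0):
  M0 = (-0.1180, +0.1180, 0)
  M1 = (+0.1180, +0.1180, 0)
  M2 = (+0.1180, -0.1180, 0)
  M3 = (-0.1180, -0.1180, 0)
Detected image corners:
  c0 = (294.822998, 358.286397) px
  c1 = (506.378646, 320.471980) px
  c2 = (449.173923, 127.414962) px
  c3 = (223.924213, 182.659536) px
Planar DLT: solve 8×8 A·h = b for H (H[2,2]=1):
  H  [+809.73517 +403.96637 +365.92092]
  H  [-272.38651 +867.95350 +251.94120]
  H  [-0.31060 +0.35677 +1.00000]
B = K⁻¹H; ‖b₁‖=1.305847, ‖b₂‖=1.305847; λ = 2/(‖b₁‖+‖b₂‖) = 0.765786, sign → tz>0 ⇒ λ=+0.765786
r₁ = λ·B[:,0] = (+0.94258,-0.23445,-0.23785); r₂ = λ·B[:,1] = (+0.29655,+0.91510,+0.27321)
r₃ = r₁×r₂ = (+0.15361,-0.32806,+0.93208); SVD([r₁ r₂ r₃]) → R = UVᵀ:
  R  [+0.94258 +0.29655 +0.15361]
  R  [-0.23445 +0.91510 -0.32806]
  R  [-0.23785 +0.27321 +0.93208]
t = (+0.03890, +0.02762, +0.76579) m
tr R = 2.789770; θ = arccos((tr R − 1)/2) = 0.462623 rad = 26.506°
axis k = ((R−Rᵀ)₃₂, (R−Rᵀ)₁₃, (R−Rᵀ)₂₁) / (2 sinθ) = (+0.673622, +0.438560, -0.594894)
rvec = θ·k = (+0.311633, +0.202888, -0.275212)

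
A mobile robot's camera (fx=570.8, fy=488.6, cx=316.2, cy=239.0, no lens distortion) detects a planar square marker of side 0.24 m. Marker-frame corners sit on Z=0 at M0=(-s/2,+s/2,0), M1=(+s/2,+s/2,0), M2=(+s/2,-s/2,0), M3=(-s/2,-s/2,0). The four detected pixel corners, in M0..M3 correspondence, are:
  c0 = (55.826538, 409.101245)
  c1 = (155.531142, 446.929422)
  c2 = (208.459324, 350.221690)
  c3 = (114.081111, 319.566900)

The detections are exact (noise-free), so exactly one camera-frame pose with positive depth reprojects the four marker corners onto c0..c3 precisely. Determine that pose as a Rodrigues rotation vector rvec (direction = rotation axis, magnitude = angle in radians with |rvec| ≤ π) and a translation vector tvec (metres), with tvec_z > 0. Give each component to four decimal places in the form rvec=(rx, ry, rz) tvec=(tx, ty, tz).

rvec=(-0.4671, 0.1691, 0.3407) tvec=(-0.3865, 0.3463, 1.2072)

Intrinsics K: fx=570.8, fy=488.6, cx=316.2, cy=239.0
Marker side s = 0.24 m; corners in marker frame (Z=0):
  M0 = (-0.1200, +0.1200, 0)
  M1 = (+0.1200, +0.1200, 0)
  M2 = (+0.1200, -0.1200, 0)
  M3 = (-0.1200, -0.1200, 0)
Detected image corners:
  c0 = (55.826538, 409.101245) px
  c1 = (155.531142, 446.929422) px
  c2 = (208.459324, 350.221690) px
  c3 = (114.081111, 319.566900) px
Planar DLT: solve 8×8 A·h = b for H (H[2,2]=1):
  H  [+377.76973 -277.37750 +133.47198]
  H  [+67.42609 +257.65908 +379.14877]
  H  [-0.19566 -0.34079 +1.00000]
B = K⁻¹H; ‖b₁‖=0.828329, ‖b₂‖=0.828329; λ = 2/(‖b₁‖+‖b₂‖) = 1.207249, sign → tz>0 ⇒ λ=+1.207249
r₁ = λ·B[:,0] = (+0.92984,+0.28214,-0.23621); r₂ = λ·B[:,1] = (-0.35875,+0.83788,-0.41141)
r₃ = r₁×r₂ = (+0.08184,+0.46729,+0.88031); SVD([r₁ r₂ r₃]) → R = UVᵀ:
  R  [+0.92984 -0.35875 +0.08184]
  R  [+0.28214 +0.83788 +0.46729]
  R  [-0.23621 -0.41141 +0.88031]
t = (-0.38647, +0.34628, +1.20725) m
tr R = 2.648024; θ = arccos((tr R − 1)/2) = 0.602340 rad = 34.512°
axis k = ((R−Rᵀ)₃₂, (R−Rᵀ)₁₃, (R−Rᵀ)₂₁) / (2 sinθ) = (-0.775455, +0.280679, +0.565588)
rvec = θ·k = (-0.467087, +0.169064, +0.340676)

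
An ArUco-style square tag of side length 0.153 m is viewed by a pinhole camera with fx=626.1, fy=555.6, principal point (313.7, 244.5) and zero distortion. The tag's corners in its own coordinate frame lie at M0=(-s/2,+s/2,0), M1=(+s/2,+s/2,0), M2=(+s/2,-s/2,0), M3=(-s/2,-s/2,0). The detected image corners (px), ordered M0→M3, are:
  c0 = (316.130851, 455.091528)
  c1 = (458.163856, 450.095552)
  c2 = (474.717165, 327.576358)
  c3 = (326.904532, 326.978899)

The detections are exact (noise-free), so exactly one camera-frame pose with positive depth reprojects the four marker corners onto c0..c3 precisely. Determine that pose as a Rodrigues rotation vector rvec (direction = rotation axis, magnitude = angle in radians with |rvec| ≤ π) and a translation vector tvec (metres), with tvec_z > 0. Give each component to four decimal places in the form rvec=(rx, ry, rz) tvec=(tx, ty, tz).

Intrinsics K: fx=626.1, fy=555.6, cx=313.7, cy=244.5
Marker side s = 0.153 m; corners in marker frame (Z=0):
  M0 = (-0.0765, +0.0765, 0)
  M1 = (+0.0765, +0.0765, 0)
  M2 = (+0.0765, -0.0765, 0)
  M3 = (-0.0765, -0.0765, 0)
Detected image corners:
  c0 = (316.130851, 455.091528) px
  c1 = (458.163856, 450.095552) px
  c2 = (474.717165, 327.576358) px
  c3 = (326.904532, 326.978899) px
Planar DLT: solve 8×8 A·h = b for H (H[2,2]=1):
  H  [+1063.72212 +23.98563 +395.47347]
  H  [+100.95325 +931.19446 +391.29417]
  H  [+0.29680 +0.28864 +1.00000]
B = K⁻¹H; ‖b₁‖=1.579241, ‖b₂‖=1.579241; λ = 2/(‖b₁‖+‖b₂‖) = 0.633216, sign → tz>0 ⇒ λ=+0.633216
r₁ = λ·B[:,0] = (+0.98165,+0.03235,+0.18794); r₂ = λ·B[:,1] = (-0.06732,+0.98085,+0.18277)
r₃ = r₁×r₂ = (-0.17842,-0.19207,+0.96503); SVD([r₁ r₂ r₃]) → R = UVᵀ:
  R  [+0.98165 -0.06732 -0.17842]
  R  [+0.03235 +0.98085 -0.19207]
  R  [+0.18794 +0.18277 +0.96503]
t = (+0.08270, +0.16730, +0.63322) m
tr R = 2.927522; θ = arccos((tr R − 1)/2) = 0.270037 rad = 15.472°
axis k = ((R−Rᵀ)₃₂, (R−Rᵀ)₁₃, (R−Rᵀ)₂₁) / (2 sinθ) = (+0.702562, -0.686664, +0.186810)
rvec = θ·k = (+0.189718, -0.185425, +0.050446)

rvec=(0.1897, -0.1854, 0.0504) tvec=(0.0827, 0.1673, 0.6332)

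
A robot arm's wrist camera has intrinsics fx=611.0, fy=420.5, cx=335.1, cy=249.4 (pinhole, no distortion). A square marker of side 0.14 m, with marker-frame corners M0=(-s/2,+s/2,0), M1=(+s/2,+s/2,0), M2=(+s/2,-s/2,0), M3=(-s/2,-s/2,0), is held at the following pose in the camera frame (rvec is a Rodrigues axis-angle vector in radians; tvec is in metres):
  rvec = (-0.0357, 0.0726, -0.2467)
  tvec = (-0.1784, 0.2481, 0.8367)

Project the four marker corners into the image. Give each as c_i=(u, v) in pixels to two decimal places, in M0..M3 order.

c0=(168.11, 416.48) c1=(266.02, 400.97) c2=(241.68, 331.53) c3=(144.76, 347.70)

Intrinsics K: fx=611.0, fy=420.5, cx=335.1, cy=249.4
Marker side s = 0.14 m; corners in marker frame (Z=0):
  M0 = (-0.0700, +0.0700, 0)
  M1 = (+0.0700, +0.0700, 0)
  M2 = (+0.0700, -0.0700, 0)
  M3 = (-0.0700, -0.0700, 0)
rvec = (-0.0357, 0.0726, -0.2467), |rvec| = θ = 0.25963 rad = 14.876°
Rodrigues: sinθ=0.25672, 1−cosθ=0.03351; R = I + sinθ·[k]× + (1−cosθ)·[k]×²:
    [+0.96712 +0.24265 +0.07617]
    [-0.24523 +0.96911 +0.02640]
    [-0.06741 -0.04421 +0.99675]
t = (-0.1784, 0.2481, 0.8367) m
M0: Pc = R·M0+t = (-0.22911, +0.33310, +0.83832); u = 611.0·(-0.22911)/0.83832 + 335.1 = 168.1145, v = 420.5·(+0.33310)/0.83832 + 249.4 = 416.4833
M1: Pc = R·M1+t = (-0.09372, +0.29877, +0.82889); u = 611.0·(-0.09372)/0.82889 + 335.1 = 266.0187, v = 420.5·(+0.29877)/0.82889 + 249.4 = 400.9688
M2: Pc = R·M2+t = (-0.12769, +0.16310, +0.83508); u = 611.0·(-0.12769)/0.83508 + 335.1 = 241.6752, v = 420.5·(+0.16310)/0.83508 + 249.4 = 331.5269
M3: Pc = R·M3+t = (-0.26308, +0.19743, +0.84451); u = 611.0·(-0.26308)/0.84451 + 335.1 = 144.7605, v = 420.5·(+0.19743)/0.84451 + 249.4 = 347.7036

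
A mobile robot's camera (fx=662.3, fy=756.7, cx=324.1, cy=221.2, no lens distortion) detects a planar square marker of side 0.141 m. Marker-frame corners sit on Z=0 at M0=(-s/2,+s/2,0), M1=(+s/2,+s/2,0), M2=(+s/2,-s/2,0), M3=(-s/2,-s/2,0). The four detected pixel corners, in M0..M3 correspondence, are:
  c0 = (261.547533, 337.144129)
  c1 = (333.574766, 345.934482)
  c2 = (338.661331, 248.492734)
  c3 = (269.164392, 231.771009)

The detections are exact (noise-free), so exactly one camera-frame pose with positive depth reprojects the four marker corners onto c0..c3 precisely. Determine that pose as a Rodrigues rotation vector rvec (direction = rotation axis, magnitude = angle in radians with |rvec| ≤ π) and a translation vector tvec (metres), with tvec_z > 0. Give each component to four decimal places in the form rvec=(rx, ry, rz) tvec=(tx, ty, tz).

rvec=(-0.1831, -0.6756, 0.1336) tvec=(-0.0346, 0.0958, 1.0484)

Intrinsics K: fx=662.3, fy=756.7, cx=324.1, cy=221.2
Marker side s = 0.141 m; corners in marker frame (Z=0):
  M0 = (-0.0705, +0.0705, 0)
  M1 = (+0.0705, +0.0705, 0)
  M2 = (+0.0705, -0.0705, 0)
  M3 = (-0.0705, -0.0705, 0)
Detected image corners:
  c0 = (261.547533, 337.144129) px
  c1 = (333.574766, 345.934482) px
  c2 = (338.661331, 248.492734) px
  c3 = (269.164392, 231.771009) px
Planar DLT: solve 8×8 A·h = b for H (H[2,2]=1):
  H  [+676.17458 -105.28964 +302.22899]
  H  [+259.56793 +659.43803 +290.37600]
  H  [+0.58005 -0.20153 +1.00000]
B = K⁻¹H; ‖b₁‖=0.953868, ‖b₂‖=0.953868; λ = 2/(‖b₁‖+‖b₂‖) = 1.048364, sign → tz>0 ⇒ λ=+1.048364
r₁ = λ·B[:,0] = (+0.77275,+0.18185,+0.60811); r₂ = λ·B[:,1] = (-0.06327,+0.97538,-0.21128)
r₃ = r₁×r₂ = (-0.63155,+0.12479,+0.76522); SVD([r₁ r₂ r₃]) → R = UVᵀ:
  R  [+0.77275 -0.06327 -0.63155]
  R  [+0.18185 +0.97538 +0.12479]
  R  [+0.60811 -0.21128 +0.76522]
t = (-0.03462, +0.09584, +1.04836) m
tr R = 2.513345; θ = arccos((tr R − 1)/2) = 0.712588 rad = 40.828°
axis k = ((R−Rᵀ)₃₂, (R−Rᵀ)₁₃, (R−Rᵀ)₂₁) / (2 sinθ) = (-0.257017, -0.948050, +0.187464)
rvec = θ·k = (-0.183147, -0.675569, +0.133585)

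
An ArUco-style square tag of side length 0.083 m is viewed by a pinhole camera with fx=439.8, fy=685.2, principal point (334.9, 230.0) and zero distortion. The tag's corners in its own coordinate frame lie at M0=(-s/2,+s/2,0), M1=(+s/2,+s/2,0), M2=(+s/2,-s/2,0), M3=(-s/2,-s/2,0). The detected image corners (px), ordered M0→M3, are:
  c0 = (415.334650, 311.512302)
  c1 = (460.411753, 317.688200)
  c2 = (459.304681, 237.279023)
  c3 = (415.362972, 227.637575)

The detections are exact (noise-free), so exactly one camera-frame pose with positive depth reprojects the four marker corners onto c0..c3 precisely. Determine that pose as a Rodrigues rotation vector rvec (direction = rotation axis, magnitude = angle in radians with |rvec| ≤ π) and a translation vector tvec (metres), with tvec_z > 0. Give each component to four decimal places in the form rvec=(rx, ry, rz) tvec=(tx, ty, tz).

rvec=(-0.2062, -0.3904, 0.0822) tvec=(0.1608, 0.0431, 0.6854)

Intrinsics K: fx=439.8, fy=685.2, cx=334.9, cy=230.0
Marker side s = 0.083 m; corners in marker frame (Z=0):
  M0 = (-0.0415, +0.0415, 0)
  M1 = (+0.0415, +0.0415, 0)
  M2 = (+0.0415, -0.0415, 0)
  M3 = (-0.0415, -0.0415, 0)
Detected image corners:
  c0 = (415.334650, 311.512302) px
  c1 = (460.411753, 317.688200) px
  c2 = (459.304681, 237.279023) px
  c3 = (415.362972, 227.637575) px
Planar DLT: solve 8×8 A·h = b for H (H[2,2]=1):
  H  [+771.83122 -130.69678 +438.09737]
  H  [+242.86073 +903.34441 +273.08269]
  H  [+0.53853 -0.31386 +1.00000]
B = K⁻¹H; ‖b₁‖=1.459066, ‖b₂‖=1.459066; λ = 2/(‖b₁‖+‖b₂‖) = 0.685370, sign → tz>0 ⇒ λ=+0.685370
r₁ = λ·B[:,0] = (+0.92174,+0.11903,+0.36909); r₂ = λ·B[:,1] = (-0.03987,+0.97577,-0.21511)
r₃ = r₁×r₂ = (-0.38576,+0.18356,+0.90416); SVD([r₁ r₂ r₃]) → R = UVᵀ:
  R  [+0.92174 -0.03987 -0.38576]
  R  [+0.11903 +0.97577 +0.18356]
  R  [+0.36909 -0.21511 +0.90416]
t = (+0.16082, +0.04309, +0.68537) m
tr R = 2.801670; θ = arccos((tr R − 1)/2) = 0.449107 rad = 25.732°
axis k = ((R−Rᵀ)₃₂, (R−Rᵀ)₁₃, (R−Rᵀ)₂₁) / (2 sinθ) = (-0.459133, -0.869316, +0.182993)
rvec = θ·k = (-0.206200, -0.390416, +0.082184)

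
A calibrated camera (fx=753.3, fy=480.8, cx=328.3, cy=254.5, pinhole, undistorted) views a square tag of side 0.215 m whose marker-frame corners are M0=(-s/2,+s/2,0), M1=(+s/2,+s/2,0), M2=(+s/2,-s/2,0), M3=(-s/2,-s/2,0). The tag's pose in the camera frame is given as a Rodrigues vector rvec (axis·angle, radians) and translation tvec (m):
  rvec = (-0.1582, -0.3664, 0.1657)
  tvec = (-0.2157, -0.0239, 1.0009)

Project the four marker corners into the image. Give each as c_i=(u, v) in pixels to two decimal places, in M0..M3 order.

Intrinsics K: fx=753.3, fy=480.8, cx=328.3, cy=254.5
Marker side s = 0.215 m; corners in marker frame (Z=0):
  M0 = (-0.1075, +0.1075, 0)
  M1 = (+0.1075, +0.1075, 0)
  M2 = (+0.1075, -0.1075, 0)
  M3 = (-0.1075, -0.1075, 0)
rvec = (-0.1582, -0.3664, 0.1657), |rvec| = θ = 0.43213 rad = 24.759°
Rodrigues: sinθ=0.41880, 1−cosθ=0.09192; R = I + sinθ·[k]× + (1−cosθ)·[k]×²:
    [+0.92040 -0.13206 -0.36801]
    [+0.18913 +0.97416 +0.12344]
    [+0.34220 -0.18321 +0.92159]
t = (-0.2157, -0.0239, 1.0009) m
M0: Pc = R·M0+t = (-0.32884, +0.06049, +0.94442); u = 753.3·(-0.32884)/0.94442 + 328.3 = 66.0071, v = 480.8·(+0.06049)/0.94442 + 254.5 = 285.2961
M1: Pc = R·M1+t = (-0.13095, +0.10115, +1.01799); u = 753.3·(-0.13095)/1.01799 + 328.3 = 231.3963, v = 480.8·(+0.10115)/1.01799 + 254.5 = 302.2751
M2: Pc = R·M2+t = (-0.10256, -0.10829, +1.05738); u = 753.3·(-0.10256)/1.05738 + 328.3 = 255.2334, v = 480.8·(-0.10829)/1.05738 + 254.5 = 205.2589
M3: Pc = R·M3+t = (-0.30045, -0.14895, +0.98381); u = 753.3·(-0.30045)/0.98381 + 328.3 = 98.2487, v = 480.8·(-0.14895)/0.98381 + 254.5 = 181.7045

c0=(66.01, 285.30) c1=(231.40, 302.28) c2=(255.23, 205.26) c3=(98.25, 181.70)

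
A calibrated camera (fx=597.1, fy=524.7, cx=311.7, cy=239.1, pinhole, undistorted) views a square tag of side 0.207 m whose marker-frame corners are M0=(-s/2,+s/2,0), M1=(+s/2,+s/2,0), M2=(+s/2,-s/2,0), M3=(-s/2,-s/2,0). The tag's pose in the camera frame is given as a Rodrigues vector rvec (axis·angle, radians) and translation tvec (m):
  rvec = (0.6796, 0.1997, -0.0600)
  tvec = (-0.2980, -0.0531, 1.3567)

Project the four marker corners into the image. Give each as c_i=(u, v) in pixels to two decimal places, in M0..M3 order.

c0=(151.45, 248.66) c1=(233.11, 249.72) c2=(213.53, 184.44) c3=(124.54, 185.36)

Intrinsics K: fx=597.1, fy=524.7, cx=311.7, cy=239.1
Marker side s = 0.207 m; corners in marker frame (Z=0):
  M0 = (-0.1035, +0.1035, 0)
  M1 = (+0.1035, +0.1035, 0)
  M2 = (+0.1035, -0.1035, 0)
  M3 = (-0.1035, -0.1035, 0)
rvec = (0.6796, 0.1997, -0.0600), |rvec| = θ = 0.71087 rad = 40.730°
Rodrigues: sinθ=0.65249, 1−cosθ=0.24221; R = I + sinθ·[k]× + (1−cosθ)·[k]×²:
    [+0.97916 +0.12012 +0.16376]
    [+0.00998 +0.77691 -0.62953]
    [-0.20284 +0.61805 +0.75952]
t = (-0.2980, -0.0531, 1.3567) m
M0: Pc = R·M0+t = (-0.38691, +0.02628, +1.44166); u = 597.1·(-0.38691)/1.44166 + 311.7 = 151.4515, v = 524.7·(+0.02628)/1.44166 + 239.1 = 248.6639
M1: Pc = R·M1+t = (-0.18422, +0.02834, +1.39967); u = 597.1·(-0.18422)/1.39967 + 311.7 = 233.1100, v = 524.7·(+0.02834)/1.39967 + 239.1 = 249.7248
M2: Pc = R·M2+t = (-0.20909, -0.13248, +1.27174); u = 597.1·(-0.20909)/1.27174 + 311.7 = 213.5294, v = 524.7·(-0.13248)/1.27174 + 239.1 = 184.4417
M3: Pc = R·M3+t = (-0.41178, -0.13454, +1.31373); u = 597.1·(-0.41178)/1.31373 + 311.7 = 124.5444, v = 524.7·(-0.13454)/1.31373 + 239.1 = 185.3640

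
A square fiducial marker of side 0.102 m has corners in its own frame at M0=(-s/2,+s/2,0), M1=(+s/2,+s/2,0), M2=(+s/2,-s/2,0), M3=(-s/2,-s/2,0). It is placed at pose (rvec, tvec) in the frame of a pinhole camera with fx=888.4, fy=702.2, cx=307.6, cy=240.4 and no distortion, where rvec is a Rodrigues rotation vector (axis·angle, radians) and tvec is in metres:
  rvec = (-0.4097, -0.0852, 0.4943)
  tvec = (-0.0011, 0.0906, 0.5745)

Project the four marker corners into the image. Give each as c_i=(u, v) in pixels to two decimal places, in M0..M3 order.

Intrinsics K: fx=888.4, fy=702.2, cx=307.6, cy=240.4
Marker side s = 0.102 m; corners in marker frame (Z=0):
  M0 = (-0.0510, +0.0510, 0)
  M1 = (+0.0510, +0.0510, 0)
  M2 = (+0.0510, -0.0510, 0)
  M3 = (-0.0510, -0.0510, 0)
rvec = (-0.4097, -0.0852, 0.4943), |rvec| = θ = 0.64765 rad = 37.107°
Rodrigues: sinθ=0.60331, 1−cosθ=0.20249; R = I + sinθ·[k]× + (1−cosθ)·[k]×²:
    [+0.87854 -0.44361 -0.17713]
    [+0.47731 +0.80101 +0.36132]
    [-0.01840 -0.40198 +0.91546]
t = (-0.0011, 0.0906, 0.5745) m
M0: Pc = R·M0+t = (-0.06853, +0.10711, +0.55494); u = 888.4·(-0.06853)/0.55494 + 307.6 = 197.8907, v = 702.2·(+0.10711)/0.55494 + 240.4 = 375.9318
M1: Pc = R·M1+t = (+0.02108, +0.15579, +0.55306); u = 888.4·(+0.02108)/0.55306 + 307.6 = 341.4638, v = 702.2·(+0.15579)/0.55306 + 240.4 = 438.2065
M2: Pc = R·M2+t = (+0.06633, +0.07409, +0.59406); u = 888.4·(+0.06633)/0.59406 + 307.6 = 406.7937, v = 702.2·(+0.07409)/0.59406 + 240.4 = 327.9783
M3: Pc = R·M3+t = (-0.02328, +0.02541, +0.59594); u = 888.4·(-0.02328)/0.59594 + 307.6 = 272.8931, v = 702.2·(+0.02541)/0.59594 + 240.4 = 270.3354

c0=(197.89, 375.93) c1=(341.46, 438.21) c2=(406.79, 327.98) c3=(272.89, 270.34)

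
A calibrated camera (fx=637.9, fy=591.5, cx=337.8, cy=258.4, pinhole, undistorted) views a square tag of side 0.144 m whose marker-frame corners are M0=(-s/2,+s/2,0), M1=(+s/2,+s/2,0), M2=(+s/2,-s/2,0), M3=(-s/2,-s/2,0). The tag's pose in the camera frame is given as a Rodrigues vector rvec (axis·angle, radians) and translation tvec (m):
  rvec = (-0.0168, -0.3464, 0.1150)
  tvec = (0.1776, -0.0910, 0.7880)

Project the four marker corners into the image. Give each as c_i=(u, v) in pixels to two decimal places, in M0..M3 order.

c0=(423.67, 236.81) c1=(524.48, 250.24) c2=(535.64, 146.47) c3=(436.22, 126.54)

Intrinsics K: fx=637.9, fy=591.5, cx=337.8, cy=258.4
Marker side s = 0.144 m; corners in marker frame (Z=0):
  M0 = (-0.0720, +0.0720, 0)
  M1 = (+0.0720, +0.0720, 0)
  M2 = (+0.0720, -0.0720, 0)
  M3 = (-0.0720, -0.0720, 0)
rvec = (-0.0168, -0.3464, 0.1150), |rvec| = θ = 0.36538 rad = 20.935°
Rodrigues: sinθ=0.35730, 1−cosθ=0.06601; R = I + sinθ·[k]× + (1−cosθ)·[k]×²:
    [+0.93413 -0.10958 -0.33970]
    [+0.11534 +0.99332 -0.00327]
    [+0.33779 -0.03613 +0.94053]
t = (0.1776, -0.0910, 0.7880) m
M0: Pc = R·M0+t = (+0.10245, -0.02779, +0.76108); u = 637.9·(+0.10245)/0.76108 + 337.8 = 423.6712, v = 591.5·(-0.02779)/0.76108 + 258.4 = 236.8058
M1: Pc = R·M1+t = (+0.23697, -0.01118, +0.80972); u = 637.9·(+0.23697)/0.80972 + 337.8 = 524.4838, v = 591.5·(-0.01118)/0.80972 + 258.4 = 250.2354
M2: Pc = R·M2+t = (+0.25275, -0.15421, +0.81492); u = 637.9·(+0.25275)/0.81492 + 337.8 = 535.6440, v = 591.5·(-0.15421)/0.81492 + 258.4 = 146.4652
M3: Pc = R·M3+t = (+0.11823, -0.17082, +0.76628); u = 637.9·(+0.11823)/0.76628 + 337.8 = 436.2242, v = 591.5·(-0.17082)/0.76628 + 258.4 = 126.5397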